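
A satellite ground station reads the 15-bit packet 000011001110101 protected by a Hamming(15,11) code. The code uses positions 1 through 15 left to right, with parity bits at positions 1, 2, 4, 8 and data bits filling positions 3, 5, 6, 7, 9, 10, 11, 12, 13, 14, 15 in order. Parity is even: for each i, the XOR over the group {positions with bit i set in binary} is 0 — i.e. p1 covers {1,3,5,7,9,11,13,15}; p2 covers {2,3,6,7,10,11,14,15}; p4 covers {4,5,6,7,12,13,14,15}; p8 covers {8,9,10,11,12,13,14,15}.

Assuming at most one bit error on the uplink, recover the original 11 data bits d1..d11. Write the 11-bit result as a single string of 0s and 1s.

01100110101

s1 (pos 1,3,5,7,9,11,13,15): 0⊕0⊕1⊕0⊕1⊕1⊕1⊕1 = 1
s2 (pos 2,3,6,7,10,11,14,15): 0⊕0⊕1⊕0⊕1⊕1⊕0⊕1 = 0
s4 (pos 4,5,6,7,12,13,14,15): 0⊕1⊕1⊕0⊕0⊕1⊕0⊕1 = 0
s8 (pos 8,9,10,11,12,13,14,15): 0⊕1⊕1⊕1⊕0⊕1⊕0⊕1 = 1
Syndrome s8…s1 = 1001 → error at position 9.
Flip position 9: 000011001110101 → 000011000110101
Read data bits from positions 3,5,6,7,9,10,11,12,13,14,15: 01100110101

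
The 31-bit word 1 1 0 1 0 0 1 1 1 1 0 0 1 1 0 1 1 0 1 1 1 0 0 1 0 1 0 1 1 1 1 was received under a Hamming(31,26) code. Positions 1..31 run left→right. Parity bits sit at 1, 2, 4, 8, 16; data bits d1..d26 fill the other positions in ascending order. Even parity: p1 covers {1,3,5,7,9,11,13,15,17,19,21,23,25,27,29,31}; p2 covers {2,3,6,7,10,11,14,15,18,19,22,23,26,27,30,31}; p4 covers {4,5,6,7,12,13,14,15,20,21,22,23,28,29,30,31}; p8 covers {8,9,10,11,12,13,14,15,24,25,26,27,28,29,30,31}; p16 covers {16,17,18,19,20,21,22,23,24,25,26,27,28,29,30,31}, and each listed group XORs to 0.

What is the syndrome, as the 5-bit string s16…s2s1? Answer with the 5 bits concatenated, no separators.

11001

s1 (pos 1,3,5,7,9,11,13,15,17,19,21,23,25,27,29,31): 1⊕0⊕0⊕1⊕1⊕0⊕1⊕0⊕1⊕1⊕1⊕0⊕0⊕0⊕1⊕1 = 1
s2 (pos 2,3,6,7,10,11,14,15,18,19,22,23,26,27,30,31): 1⊕0⊕0⊕1⊕1⊕0⊕1⊕0⊕0⊕1⊕0⊕0⊕1⊕0⊕1⊕1 = 0
s4 (pos 4,5,6,7,12,13,14,15,20,21,22,23,28,29,30,31): 1⊕0⊕0⊕1⊕0⊕1⊕1⊕0⊕1⊕1⊕0⊕0⊕1⊕1⊕1⊕1 = 0
s8 (pos 8,9,10,11,12,13,14,15,24,25,26,27,28,29,30,31): 1⊕1⊕1⊕0⊕0⊕1⊕1⊕0⊕1⊕0⊕1⊕0⊕1⊕1⊕1⊕1 = 1
s16 (pos 16,17,18,19,20,21,22,23,24,25,26,27,28,29,30,31): 1⊕1⊕0⊕1⊕1⊕1⊕0⊕0⊕1⊕0⊕1⊕0⊕1⊕1⊕1⊕1 = 1
Syndrome s16…s1 = 11001 → error at position 25.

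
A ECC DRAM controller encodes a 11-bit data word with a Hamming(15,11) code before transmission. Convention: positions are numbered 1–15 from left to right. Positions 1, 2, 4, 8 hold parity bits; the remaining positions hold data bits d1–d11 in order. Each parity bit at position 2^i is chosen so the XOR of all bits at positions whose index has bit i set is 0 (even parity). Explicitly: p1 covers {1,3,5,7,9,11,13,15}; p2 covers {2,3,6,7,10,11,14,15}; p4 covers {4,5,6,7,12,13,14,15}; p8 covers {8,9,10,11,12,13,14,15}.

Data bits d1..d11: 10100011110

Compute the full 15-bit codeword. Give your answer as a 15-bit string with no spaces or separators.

Place data at non-parity positions: p1 p2 1 p4 0 1 0 p8 0 0 1 1 1 1 0
p1 (pos 1,3,5,7,9,11,13,15): XOR of data positions = 1⊕0⊕0⊕0⊕1⊕1⊕0 = 1
p2 (pos 2,3,6,7,10,11,14,15): XOR of data positions = 1⊕1⊕0⊕0⊕1⊕1⊕0 = 0
p4 (pos 4,5,6,7,12,13,14,15): XOR of data positions = 0⊕1⊕0⊕1⊕1⊕1⊕0 = 0
p8 (pos 8,9,10,11,12,13,14,15): XOR of data positions = 0⊕0⊕1⊕1⊕1⊕1⊕0 = 0
Codeword: 101001000011110

101001000011110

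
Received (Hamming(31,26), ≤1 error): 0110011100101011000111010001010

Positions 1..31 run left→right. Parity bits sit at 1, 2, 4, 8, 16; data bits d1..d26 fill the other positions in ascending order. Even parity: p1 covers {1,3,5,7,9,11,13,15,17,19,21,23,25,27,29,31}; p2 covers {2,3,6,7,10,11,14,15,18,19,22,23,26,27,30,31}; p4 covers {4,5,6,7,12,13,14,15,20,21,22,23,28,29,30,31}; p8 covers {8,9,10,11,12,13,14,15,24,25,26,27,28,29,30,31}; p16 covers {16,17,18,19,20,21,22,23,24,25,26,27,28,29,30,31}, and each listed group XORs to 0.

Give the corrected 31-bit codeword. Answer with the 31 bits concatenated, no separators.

0110011100101011000111010000010

s1 (pos 1,3,5,7,9,11,13,15,17,19,21,23,25,27,29,31): 0⊕1⊕0⊕1⊕0⊕1⊕1⊕1⊕0⊕0⊕1⊕0⊕0⊕0⊕0⊕0 = 0
s2 (pos 2,3,6,7,10,11,14,15,18,19,22,23,26,27,30,31): 1⊕1⊕1⊕1⊕0⊕1⊕0⊕1⊕0⊕0⊕1⊕0⊕0⊕0⊕1⊕0 = 0
s4 (pos 4,5,6,7,12,13,14,15,20,21,22,23,28,29,30,31): 0⊕0⊕1⊕1⊕0⊕1⊕0⊕1⊕1⊕1⊕1⊕0⊕1⊕0⊕1⊕0 = 1
s8 (pos 8,9,10,11,12,13,14,15,24,25,26,27,28,29,30,31): 1⊕0⊕0⊕1⊕0⊕1⊕0⊕1⊕1⊕0⊕0⊕0⊕1⊕0⊕1⊕0 = 1
s16 (pos 16,17,18,19,20,21,22,23,24,25,26,27,28,29,30,31): 1⊕0⊕0⊕0⊕1⊕1⊕1⊕0⊕1⊕0⊕0⊕0⊕1⊕0⊕1⊕0 = 1
Syndrome s16…s1 = 11100 → error at position 28.
Flip position 28: 0110011100101011000111010001010 → 0110011100101011000111010000010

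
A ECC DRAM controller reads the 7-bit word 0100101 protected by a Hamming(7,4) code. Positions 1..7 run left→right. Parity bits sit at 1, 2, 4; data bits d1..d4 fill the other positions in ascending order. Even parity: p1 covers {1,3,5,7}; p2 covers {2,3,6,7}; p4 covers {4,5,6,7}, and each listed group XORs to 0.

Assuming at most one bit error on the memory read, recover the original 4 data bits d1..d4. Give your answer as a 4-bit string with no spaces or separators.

s1 (pos 1,3,5,7): 0⊕0⊕1⊕1 = 0
s2 (pos 2,3,6,7): 1⊕0⊕0⊕1 = 0
s4 (pos 4,5,6,7): 0⊕1⊕0⊕1 = 0
Syndrome s4…s1 = 000 → no error.
Read data bits from positions 3,5,6,7: 0101

0101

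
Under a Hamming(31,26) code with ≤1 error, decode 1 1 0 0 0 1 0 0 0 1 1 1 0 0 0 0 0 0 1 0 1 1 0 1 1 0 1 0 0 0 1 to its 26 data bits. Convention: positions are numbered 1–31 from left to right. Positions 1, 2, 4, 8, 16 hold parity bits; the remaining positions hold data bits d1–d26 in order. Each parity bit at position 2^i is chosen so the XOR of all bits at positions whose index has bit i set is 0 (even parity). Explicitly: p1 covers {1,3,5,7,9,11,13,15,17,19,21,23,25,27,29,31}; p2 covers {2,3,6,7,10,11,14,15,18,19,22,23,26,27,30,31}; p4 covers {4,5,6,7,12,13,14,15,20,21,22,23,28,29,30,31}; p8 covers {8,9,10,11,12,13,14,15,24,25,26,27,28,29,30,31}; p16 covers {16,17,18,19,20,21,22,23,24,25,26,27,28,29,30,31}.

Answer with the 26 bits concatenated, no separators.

s1 (pos 1,3,5,7,9,11,13,15,17,19,21,23,25,27,29,31): 1⊕0⊕0⊕0⊕0⊕1⊕0⊕0⊕0⊕1⊕1⊕0⊕1⊕1⊕0⊕1 = 1
s2 (pos 2,3,6,7,10,11,14,15,18,19,22,23,26,27,30,31): 1⊕0⊕1⊕0⊕1⊕1⊕0⊕0⊕0⊕1⊕1⊕0⊕0⊕1⊕0⊕1 = 0
s4 (pos 4,5,6,7,12,13,14,15,20,21,22,23,28,29,30,31): 0⊕0⊕1⊕0⊕1⊕0⊕0⊕0⊕0⊕1⊕1⊕0⊕0⊕0⊕0⊕1 = 1
s8 (pos 8,9,10,11,12,13,14,15,24,25,26,27,28,29,30,31): 0⊕0⊕1⊕1⊕1⊕0⊕0⊕0⊕1⊕1⊕0⊕1⊕0⊕0⊕0⊕1 = 1
s16 (pos 16,17,18,19,20,21,22,23,24,25,26,27,28,29,30,31): 0⊕0⊕0⊕1⊕0⊕1⊕1⊕0⊕1⊕1⊕0⊕1⊕0⊕0⊕0⊕1 = 1
Syndrome s16…s1 = 11101 → error at position 29.
Flip position 29: 1100010001110000001011011010001 → 1100010001110000001011011010101
Read data bits from positions 3,5,6,7,9,10,11,12,13,14,15,17,18,19,20,21,22,23,24,25,26,27,28,29,30,31: 00100111000001011011010101

00100111000001011011010101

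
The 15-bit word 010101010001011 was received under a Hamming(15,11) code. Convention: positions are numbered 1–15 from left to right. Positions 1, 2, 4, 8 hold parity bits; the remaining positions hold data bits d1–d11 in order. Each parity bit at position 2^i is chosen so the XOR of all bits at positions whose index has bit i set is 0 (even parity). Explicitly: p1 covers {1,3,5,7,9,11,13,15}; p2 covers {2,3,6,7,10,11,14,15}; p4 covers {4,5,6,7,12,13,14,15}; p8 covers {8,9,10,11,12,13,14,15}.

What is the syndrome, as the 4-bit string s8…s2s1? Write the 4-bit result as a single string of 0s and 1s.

s1 (pos 1,3,5,7,9,11,13,15): 0⊕0⊕0⊕0⊕0⊕0⊕0⊕1 = 1
s2 (pos 2,3,6,7,10,11,14,15): 1⊕0⊕1⊕0⊕0⊕0⊕1⊕1 = 0
s4 (pos 4,5,6,7,12,13,14,15): 1⊕0⊕1⊕0⊕1⊕0⊕1⊕1 = 1
s8 (pos 8,9,10,11,12,13,14,15): 1⊕0⊕0⊕0⊕1⊕0⊕1⊕1 = 0
Syndrome s8…s1 = 0101 → error at position 5.

0101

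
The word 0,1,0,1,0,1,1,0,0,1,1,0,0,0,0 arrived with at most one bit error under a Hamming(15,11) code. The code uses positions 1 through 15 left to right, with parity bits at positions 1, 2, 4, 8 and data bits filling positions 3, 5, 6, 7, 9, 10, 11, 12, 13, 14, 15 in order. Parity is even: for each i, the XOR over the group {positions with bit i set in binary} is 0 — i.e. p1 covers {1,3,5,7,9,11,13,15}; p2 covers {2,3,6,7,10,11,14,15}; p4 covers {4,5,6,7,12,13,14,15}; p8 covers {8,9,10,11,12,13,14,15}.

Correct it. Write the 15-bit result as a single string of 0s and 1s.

010100100110000

s1 (pos 1,3,5,7,9,11,13,15): 0⊕0⊕0⊕1⊕0⊕1⊕0⊕0 = 0
s2 (pos 2,3,6,7,10,11,14,15): 1⊕0⊕1⊕1⊕1⊕1⊕0⊕0 = 1
s4 (pos 4,5,6,7,12,13,14,15): 1⊕0⊕1⊕1⊕0⊕0⊕0⊕0 = 1
s8 (pos 8,9,10,11,12,13,14,15): 0⊕0⊕1⊕1⊕0⊕0⊕0⊕0 = 0
Syndrome s8…s1 = 0110 → error at position 6.
Flip position 6: 010101100110000 → 010100100110000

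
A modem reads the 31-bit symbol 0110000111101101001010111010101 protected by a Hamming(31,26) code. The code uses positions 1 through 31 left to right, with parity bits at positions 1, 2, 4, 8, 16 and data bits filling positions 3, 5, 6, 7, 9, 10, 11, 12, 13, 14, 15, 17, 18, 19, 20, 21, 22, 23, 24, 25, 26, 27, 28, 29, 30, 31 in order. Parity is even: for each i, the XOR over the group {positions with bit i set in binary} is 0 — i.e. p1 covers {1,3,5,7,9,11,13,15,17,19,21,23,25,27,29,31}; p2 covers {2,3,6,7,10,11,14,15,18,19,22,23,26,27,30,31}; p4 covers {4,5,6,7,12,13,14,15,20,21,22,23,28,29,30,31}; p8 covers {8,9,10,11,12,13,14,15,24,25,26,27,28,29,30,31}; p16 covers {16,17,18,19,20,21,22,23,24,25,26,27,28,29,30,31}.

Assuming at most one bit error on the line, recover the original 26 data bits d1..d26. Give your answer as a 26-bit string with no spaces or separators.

10001110110001010111000101

s1 (pos 1,3,5,7,9,11,13,15,17,19,21,23,25,27,29,31): 0⊕1⊕0⊕0⊕1⊕1⊕1⊕0⊕0⊕1⊕1⊕1⊕1⊕1⊕1⊕1 = 1
s2 (pos 2,3,6,7,10,11,14,15,18,19,22,23,26,27,30,31): 1⊕1⊕0⊕0⊕1⊕1⊕1⊕0⊕0⊕1⊕0⊕1⊕0⊕1⊕0⊕1 = 1
s4 (pos 4,5,6,7,12,13,14,15,20,21,22,23,28,29,30,31): 0⊕0⊕0⊕0⊕0⊕1⊕1⊕0⊕0⊕1⊕0⊕1⊕0⊕1⊕0⊕1 = 0
s8 (pos 8,9,10,11,12,13,14,15,24,25,26,27,28,29,30,31): 1⊕1⊕1⊕1⊕0⊕1⊕1⊕0⊕1⊕1⊕0⊕1⊕0⊕1⊕0⊕1 = 1
s16 (pos 16,17,18,19,20,21,22,23,24,25,26,27,28,29,30,31): 1⊕0⊕0⊕1⊕0⊕1⊕0⊕1⊕1⊕1⊕0⊕1⊕0⊕1⊕0⊕1 = 1
Syndrome s16…s1 = 11011 → error at position 27.
Flip position 27: 0110000111101101001010111010101 → 0110000111101101001010111000101
Read data bits from positions 3,5,6,7,9,10,11,12,13,14,15,17,18,19,20,21,22,23,24,25,26,27,28,29,30,31: 10001110110001010111000101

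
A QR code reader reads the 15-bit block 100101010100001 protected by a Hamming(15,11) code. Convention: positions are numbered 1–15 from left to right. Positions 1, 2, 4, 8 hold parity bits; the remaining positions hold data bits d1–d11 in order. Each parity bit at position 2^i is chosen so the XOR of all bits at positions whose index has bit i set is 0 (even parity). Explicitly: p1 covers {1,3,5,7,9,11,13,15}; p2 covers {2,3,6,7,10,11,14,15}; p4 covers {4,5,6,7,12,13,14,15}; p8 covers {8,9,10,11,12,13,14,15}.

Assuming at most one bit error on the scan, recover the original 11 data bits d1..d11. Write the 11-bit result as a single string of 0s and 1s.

00100100011

s1 (pos 1,3,5,7,9,11,13,15): 1⊕0⊕0⊕0⊕0⊕0⊕0⊕1 = 0
s2 (pos 2,3,6,7,10,11,14,15): 0⊕0⊕1⊕0⊕1⊕0⊕0⊕1 = 1
s4 (pos 4,5,6,7,12,13,14,15): 1⊕0⊕1⊕0⊕0⊕0⊕0⊕1 = 1
s8 (pos 8,9,10,11,12,13,14,15): 1⊕0⊕1⊕0⊕0⊕0⊕0⊕1 = 1
Syndrome s8…s1 = 1110 → error at position 14.
Flip position 14: 100101010100001 → 100101010100011
Read data bits from positions 3,5,6,7,9,10,11,12,13,14,15: 00100100011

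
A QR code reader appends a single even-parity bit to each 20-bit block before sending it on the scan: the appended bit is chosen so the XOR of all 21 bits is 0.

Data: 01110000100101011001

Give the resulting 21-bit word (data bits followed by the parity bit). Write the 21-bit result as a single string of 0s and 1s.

011100001001010110011

XOR of the 20 data bits: 0⊕1⊕1⊕1⊕0⊕0⊕0⊕0⊕1⊕0⊕0⊕1⊕0⊕1⊕0⊕1⊕1⊕0⊕0⊕1 = 1
Parity bit = 1 (so all 21 bits XOR to 0).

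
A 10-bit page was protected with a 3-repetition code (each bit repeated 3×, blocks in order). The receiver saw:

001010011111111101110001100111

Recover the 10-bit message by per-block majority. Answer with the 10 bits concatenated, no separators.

0011111001

Block 1 (001): 1 one → 0
Block 2 (010): 1 one → 0
Block 3 (011): 2 ones → 1
Block 4 (111): 3 ones → 1
Block 5 (111): 3 ones → 1
Block 6 (101): 2 ones → 1
Block 7 (110): 2 ones → 1
Block 8 (001): 1 one → 0
Block 9 (100): 1 one → 0
Block 10 (111): 3 ones → 1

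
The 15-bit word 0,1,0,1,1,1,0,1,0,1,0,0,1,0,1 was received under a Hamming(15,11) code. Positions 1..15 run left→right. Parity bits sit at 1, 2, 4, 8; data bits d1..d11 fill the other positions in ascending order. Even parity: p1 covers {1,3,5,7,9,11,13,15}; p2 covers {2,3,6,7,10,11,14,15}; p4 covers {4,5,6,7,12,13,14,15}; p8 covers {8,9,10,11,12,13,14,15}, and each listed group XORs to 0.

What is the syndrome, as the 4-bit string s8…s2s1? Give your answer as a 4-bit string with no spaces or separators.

0101

s1 (pos 1,3,5,7,9,11,13,15): 0⊕0⊕1⊕0⊕0⊕0⊕1⊕1 = 1
s2 (pos 2,3,6,7,10,11,14,15): 1⊕0⊕1⊕0⊕1⊕0⊕0⊕1 = 0
s4 (pos 4,5,6,7,12,13,14,15): 1⊕1⊕1⊕0⊕0⊕1⊕0⊕1 = 1
s8 (pos 8,9,10,11,12,13,14,15): 1⊕0⊕1⊕0⊕0⊕1⊕0⊕1 = 0
Syndrome s8…s1 = 0101 → error at position 5.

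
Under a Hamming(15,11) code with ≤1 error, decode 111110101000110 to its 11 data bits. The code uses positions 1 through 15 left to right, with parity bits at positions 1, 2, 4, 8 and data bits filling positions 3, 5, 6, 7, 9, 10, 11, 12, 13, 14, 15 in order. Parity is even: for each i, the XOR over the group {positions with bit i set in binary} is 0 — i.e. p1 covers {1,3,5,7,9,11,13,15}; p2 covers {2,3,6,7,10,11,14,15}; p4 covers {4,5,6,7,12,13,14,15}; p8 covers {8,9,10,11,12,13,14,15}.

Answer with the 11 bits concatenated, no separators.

11011001110

s1 (pos 1,3,5,7,9,11,13,15): 1⊕1⊕1⊕1⊕1⊕0⊕1⊕0 = 0
s2 (pos 2,3,6,7,10,11,14,15): 1⊕1⊕0⊕1⊕0⊕0⊕1⊕0 = 0
s4 (pos 4,5,6,7,12,13,14,15): 1⊕1⊕0⊕1⊕0⊕1⊕1⊕0 = 1
s8 (pos 8,9,10,11,12,13,14,15): 0⊕1⊕0⊕0⊕0⊕1⊕1⊕0 = 1
Syndrome s8…s1 = 1100 → error at position 12.
Flip position 12: 111110101000110 → 111110101001110
Read data bits from positions 3,5,6,7,9,10,11,12,13,14,15: 11011001110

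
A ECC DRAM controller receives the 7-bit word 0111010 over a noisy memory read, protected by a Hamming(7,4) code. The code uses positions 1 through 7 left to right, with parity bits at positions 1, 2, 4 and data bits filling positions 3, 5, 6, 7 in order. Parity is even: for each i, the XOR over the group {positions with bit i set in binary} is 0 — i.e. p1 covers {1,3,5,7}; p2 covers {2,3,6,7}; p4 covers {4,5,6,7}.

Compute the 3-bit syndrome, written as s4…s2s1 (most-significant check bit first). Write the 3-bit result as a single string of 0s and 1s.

011

s1 (pos 1,3,5,7): 0⊕1⊕0⊕0 = 1
s2 (pos 2,3,6,7): 1⊕1⊕1⊕0 = 1
s4 (pos 4,5,6,7): 1⊕0⊕1⊕0 = 0
Syndrome s4…s1 = 011 → error at position 3.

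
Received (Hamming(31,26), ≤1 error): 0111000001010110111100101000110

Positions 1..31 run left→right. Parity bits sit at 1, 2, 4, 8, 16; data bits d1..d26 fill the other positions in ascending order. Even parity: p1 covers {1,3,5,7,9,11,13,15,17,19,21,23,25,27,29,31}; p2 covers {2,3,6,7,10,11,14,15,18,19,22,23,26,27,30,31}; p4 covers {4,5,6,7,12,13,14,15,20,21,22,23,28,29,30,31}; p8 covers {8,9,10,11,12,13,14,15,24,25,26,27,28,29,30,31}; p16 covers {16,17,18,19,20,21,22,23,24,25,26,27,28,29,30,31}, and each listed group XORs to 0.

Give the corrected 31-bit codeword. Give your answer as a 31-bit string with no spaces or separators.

0111000001110110111100101000110

s1 (pos 1,3,5,7,9,11,13,15,17,19,21,23,25,27,29,31): 0⊕1⊕0⊕0⊕0⊕0⊕0⊕1⊕1⊕1⊕0⊕1⊕1⊕0⊕1⊕0 = 1
s2 (pos 2,3,6,7,10,11,14,15,18,19,22,23,26,27,30,31): 1⊕1⊕0⊕0⊕1⊕0⊕1⊕1⊕1⊕1⊕0⊕1⊕0⊕0⊕1⊕0 = 1
s4 (pos 4,5,6,7,12,13,14,15,20,21,22,23,28,29,30,31): 1⊕0⊕0⊕0⊕1⊕0⊕1⊕1⊕1⊕0⊕0⊕1⊕0⊕1⊕1⊕0 = 0
s8 (pos 8,9,10,11,12,13,14,15,24,25,26,27,28,29,30,31): 0⊕0⊕1⊕0⊕1⊕0⊕1⊕1⊕0⊕1⊕0⊕0⊕0⊕1⊕1⊕0 = 1
s16 (pos 16,17,18,19,20,21,22,23,24,25,26,27,28,29,30,31): 0⊕1⊕1⊕1⊕1⊕0⊕0⊕1⊕0⊕1⊕0⊕0⊕0⊕1⊕1⊕0 = 0
Syndrome s16…s1 = 01011 → error at position 11.
Flip position 11: 0111000001010110111100101000110 → 0111000001110110111100101000110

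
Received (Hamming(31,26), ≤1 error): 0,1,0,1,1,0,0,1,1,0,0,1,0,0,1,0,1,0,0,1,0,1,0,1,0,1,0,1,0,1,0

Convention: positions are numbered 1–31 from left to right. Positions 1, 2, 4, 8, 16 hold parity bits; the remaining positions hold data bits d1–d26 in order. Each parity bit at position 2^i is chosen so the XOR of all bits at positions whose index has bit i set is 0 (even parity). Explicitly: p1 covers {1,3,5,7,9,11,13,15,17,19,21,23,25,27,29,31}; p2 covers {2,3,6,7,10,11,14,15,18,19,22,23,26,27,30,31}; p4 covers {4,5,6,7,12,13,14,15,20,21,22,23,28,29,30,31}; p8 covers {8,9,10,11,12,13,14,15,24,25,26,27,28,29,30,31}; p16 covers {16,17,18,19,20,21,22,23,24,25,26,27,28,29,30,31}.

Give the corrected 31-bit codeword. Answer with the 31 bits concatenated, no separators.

s1 (pos 1,3,5,7,9,11,13,15,17,19,21,23,25,27,29,31): 0⊕0⊕1⊕0⊕1⊕0⊕0⊕1⊕1⊕0⊕0⊕0⊕0⊕0⊕0⊕0 = 0
s2 (pos 2,3,6,7,10,11,14,15,18,19,22,23,26,27,30,31): 1⊕0⊕0⊕0⊕0⊕0⊕0⊕1⊕0⊕0⊕1⊕0⊕1⊕0⊕1⊕0 = 1
s4 (pos 4,5,6,7,12,13,14,15,20,21,22,23,28,29,30,31): 1⊕1⊕0⊕0⊕1⊕0⊕0⊕1⊕1⊕0⊕1⊕0⊕1⊕0⊕1⊕0 = 0
s8 (pos 8,9,10,11,12,13,14,15,24,25,26,27,28,29,30,31): 1⊕1⊕0⊕0⊕1⊕0⊕0⊕1⊕1⊕0⊕1⊕0⊕1⊕0⊕1⊕0 = 0
s16 (pos 16,17,18,19,20,21,22,23,24,25,26,27,28,29,30,31): 0⊕1⊕0⊕0⊕1⊕0⊕1⊕0⊕1⊕0⊕1⊕0⊕1⊕0⊕1⊕0 = 1
Syndrome s16…s1 = 10010 → error at position 18.
Flip position 18: 0101100110010010100101010101010 → 0101100110010010110101010101010

0101100110010010110101010101010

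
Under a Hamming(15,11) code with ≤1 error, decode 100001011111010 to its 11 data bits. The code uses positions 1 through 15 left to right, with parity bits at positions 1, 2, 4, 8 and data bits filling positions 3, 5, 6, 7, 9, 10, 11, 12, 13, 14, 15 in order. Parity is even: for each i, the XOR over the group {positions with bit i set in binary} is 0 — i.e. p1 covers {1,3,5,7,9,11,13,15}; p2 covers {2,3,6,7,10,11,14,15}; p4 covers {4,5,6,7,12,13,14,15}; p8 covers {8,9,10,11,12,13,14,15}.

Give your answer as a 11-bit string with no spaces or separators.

s1 (pos 1,3,5,7,9,11,13,15): 1⊕0⊕0⊕0⊕1⊕1⊕0⊕0 = 1
s2 (pos 2,3,6,7,10,11,14,15): 0⊕0⊕1⊕0⊕1⊕1⊕1⊕0 = 0
s4 (pos 4,5,6,7,12,13,14,15): 0⊕0⊕1⊕0⊕1⊕0⊕1⊕0 = 1
s8 (pos 8,9,10,11,12,13,14,15): 1⊕1⊕1⊕1⊕1⊕0⊕1⊕0 = 0
Syndrome s8…s1 = 0101 → error at position 5.
Flip position 5: 100001011111010 → 100011011111010
Read data bits from positions 3,5,6,7,9,10,11,12,13,14,15: 01101111010

01101111010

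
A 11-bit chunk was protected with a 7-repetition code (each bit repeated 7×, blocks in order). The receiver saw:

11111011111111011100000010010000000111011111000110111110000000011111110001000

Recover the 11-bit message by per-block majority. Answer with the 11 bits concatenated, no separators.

Block 1 (1111101): 6 ones → 1
Block 2 (1111111): 7 ones → 1
Block 3 (0111000): 3 ones → 0
Block 4 (0001001): 2 ones → 0
Block 5 (0000000): 0 ones → 0
Block 6 (1110111): 6 ones → 1
Block 7 (1100011): 4 ones → 1
Block 8 (0111110): 5 ones → 1
Block 9 (0000000): 0 ones → 0
Block 10 (1111111): 7 ones → 1
Block 11 (0001000): 1 one → 0

11000111010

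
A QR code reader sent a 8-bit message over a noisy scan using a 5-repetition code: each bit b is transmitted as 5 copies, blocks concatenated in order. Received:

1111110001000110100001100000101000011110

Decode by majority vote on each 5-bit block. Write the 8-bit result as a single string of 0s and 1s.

10000001

Block 1 (11111): 5 ones → 1
Block 2 (10001): 2 ones → 0
Block 3 (00011): 2 ones → 0
Block 4 (01000): 1 one → 0
Block 5 (01100): 2 ones → 0
Block 6 (00010): 1 one → 0
Block 7 (10000): 1 one → 0
Block 8 (11110): 4 ones → 1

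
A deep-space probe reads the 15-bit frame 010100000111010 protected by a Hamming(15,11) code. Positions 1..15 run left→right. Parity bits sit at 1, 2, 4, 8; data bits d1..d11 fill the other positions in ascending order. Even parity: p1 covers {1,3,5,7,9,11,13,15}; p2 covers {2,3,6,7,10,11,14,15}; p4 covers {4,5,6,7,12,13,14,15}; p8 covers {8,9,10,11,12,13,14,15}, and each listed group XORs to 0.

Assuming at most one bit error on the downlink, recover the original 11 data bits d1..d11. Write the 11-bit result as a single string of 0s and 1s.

01000111010

s1 (pos 1,3,5,7,9,11,13,15): 0⊕0⊕0⊕0⊕0⊕1⊕0⊕0 = 1
s2 (pos 2,3,6,7,10,11,14,15): 1⊕0⊕0⊕0⊕1⊕1⊕1⊕0 = 0
s4 (pos 4,5,6,7,12,13,14,15): 1⊕0⊕0⊕0⊕1⊕0⊕1⊕0 = 1
s8 (pos 8,9,10,11,12,13,14,15): 0⊕0⊕1⊕1⊕1⊕0⊕1⊕0 = 0
Syndrome s8…s1 = 0101 → error at position 5.
Flip position 5: 010100000111010 → 010110000111010
Read data bits from positions 3,5,6,7,9,10,11,12,13,14,15: 01000111010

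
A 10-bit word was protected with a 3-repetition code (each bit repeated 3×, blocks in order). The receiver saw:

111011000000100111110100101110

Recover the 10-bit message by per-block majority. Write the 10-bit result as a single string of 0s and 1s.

1100011011

Block 1 (111): 3 ones → 1
Block 2 (011): 2 ones → 1
Block 3 (000): 0 ones → 0
Block 4 (000): 0 ones → 0
Block 5 (100): 1 one → 0
Block 6 (111): 3 ones → 1
Block 7 (110): 2 ones → 1
Block 8 (100): 1 one → 0
Block 9 (101): 2 ones → 1
Block 10 (110): 2 ones → 1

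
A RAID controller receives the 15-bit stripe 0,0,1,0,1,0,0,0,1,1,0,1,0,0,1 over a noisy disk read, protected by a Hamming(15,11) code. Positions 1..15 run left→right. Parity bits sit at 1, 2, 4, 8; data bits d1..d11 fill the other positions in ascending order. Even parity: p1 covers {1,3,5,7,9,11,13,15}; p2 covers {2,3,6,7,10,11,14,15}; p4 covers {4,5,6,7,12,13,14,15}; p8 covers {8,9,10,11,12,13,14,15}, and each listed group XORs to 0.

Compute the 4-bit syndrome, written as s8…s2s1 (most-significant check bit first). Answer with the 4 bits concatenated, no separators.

0110

s1 (pos 1,3,5,7,9,11,13,15): 0⊕1⊕1⊕0⊕1⊕0⊕0⊕1 = 0
s2 (pos 2,3,6,7,10,11,14,15): 0⊕1⊕0⊕0⊕1⊕0⊕0⊕1 = 1
s4 (pos 4,5,6,7,12,13,14,15): 0⊕1⊕0⊕0⊕1⊕0⊕0⊕1 = 1
s8 (pos 8,9,10,11,12,13,14,15): 0⊕1⊕1⊕0⊕1⊕0⊕0⊕1 = 0
Syndrome s8…s1 = 0110 → error at position 6.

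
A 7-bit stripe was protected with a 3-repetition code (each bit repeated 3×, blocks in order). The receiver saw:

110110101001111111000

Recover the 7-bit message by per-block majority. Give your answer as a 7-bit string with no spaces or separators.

Block 1 (110): 2 ones → 1
Block 2 (110): 2 ones → 1
Block 3 (101): 2 ones → 1
Block 4 (001): 1 one → 0
Block 5 (111): 3 ones → 1
Block 6 (111): 3 ones → 1
Block 7 (000): 0 ones → 0

1110110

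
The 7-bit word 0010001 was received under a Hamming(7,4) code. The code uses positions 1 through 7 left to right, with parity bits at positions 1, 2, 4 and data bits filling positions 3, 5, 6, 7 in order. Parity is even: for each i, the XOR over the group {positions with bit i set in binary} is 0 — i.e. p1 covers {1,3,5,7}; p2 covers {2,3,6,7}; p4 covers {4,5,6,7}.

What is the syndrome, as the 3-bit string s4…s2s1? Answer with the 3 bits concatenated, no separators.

100

s1 (pos 1,3,5,7): 0⊕1⊕0⊕1 = 0
s2 (pos 2,3,6,7): 0⊕1⊕0⊕1 = 0
s4 (pos 4,5,6,7): 0⊕0⊕0⊕1 = 1
Syndrome s4…s1 = 100 → error at position 4.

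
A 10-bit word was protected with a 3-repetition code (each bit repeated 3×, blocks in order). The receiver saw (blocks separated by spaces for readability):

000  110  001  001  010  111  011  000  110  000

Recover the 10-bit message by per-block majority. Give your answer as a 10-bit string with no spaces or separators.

0100011010

Block 1 (000): 0 ones → 0
Block 2 (110): 2 ones → 1
Block 3 (001): 1 one → 0
Block 4 (001): 1 one → 0
Block 5 (010): 1 one → 0
Block 6 (111): 3 ones → 1
Block 7 (011): 2 ones → 1
Block 8 (000): 0 ones → 0
Block 9 (110): 2 ones → 1
Block 10 (000): 0 ones → 0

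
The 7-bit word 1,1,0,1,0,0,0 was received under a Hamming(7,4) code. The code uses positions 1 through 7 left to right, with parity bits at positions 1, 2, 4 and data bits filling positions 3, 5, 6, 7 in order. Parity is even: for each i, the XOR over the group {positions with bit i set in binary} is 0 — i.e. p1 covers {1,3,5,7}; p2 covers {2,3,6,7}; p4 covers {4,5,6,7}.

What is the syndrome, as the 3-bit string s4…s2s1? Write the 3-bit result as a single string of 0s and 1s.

111

s1 (pos 1,3,5,7): 1⊕0⊕0⊕0 = 1
s2 (pos 2,3,6,7): 1⊕0⊕0⊕0 = 1
s4 (pos 4,5,6,7): 1⊕0⊕0⊕0 = 1
Syndrome s4…s1 = 111 → error at position 7.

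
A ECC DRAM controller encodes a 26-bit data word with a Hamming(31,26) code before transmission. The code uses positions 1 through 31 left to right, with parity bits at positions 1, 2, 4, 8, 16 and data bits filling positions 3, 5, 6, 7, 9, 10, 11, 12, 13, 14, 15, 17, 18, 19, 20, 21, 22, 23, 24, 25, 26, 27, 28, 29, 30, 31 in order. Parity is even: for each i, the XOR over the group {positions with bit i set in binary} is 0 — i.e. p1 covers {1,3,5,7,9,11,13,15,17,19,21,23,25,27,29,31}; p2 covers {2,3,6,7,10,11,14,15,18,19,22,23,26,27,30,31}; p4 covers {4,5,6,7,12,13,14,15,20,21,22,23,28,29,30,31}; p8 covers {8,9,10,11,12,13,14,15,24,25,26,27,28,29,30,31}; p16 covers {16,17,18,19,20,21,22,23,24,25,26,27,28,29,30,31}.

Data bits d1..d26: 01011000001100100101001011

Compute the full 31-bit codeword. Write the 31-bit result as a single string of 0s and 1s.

Place data at non-parity positions: p1 p2 0 p4 1 0 1 p8 1 0 0 0 0 0 1 p16 1 0 0 1 0 0 1 0 1 0 0 1 0 1 1
p1 (pos 1,3,5,7,9,11,13,15,17,19,21,23,25,27,29,31): XOR of data positions = 0⊕1⊕1⊕1⊕0⊕0⊕1⊕1⊕0⊕0⊕1⊕1⊕0⊕0⊕1 = 0
p2 (pos 2,3,6,7,10,11,14,15,18,19,22,23,26,27,30,31): XOR of data positions = 0⊕0⊕1⊕0⊕0⊕0⊕1⊕0⊕0⊕0⊕1⊕0⊕0⊕1⊕1 = 1
p4 (pos 4,5,6,7,12,13,14,15,20,21,22,23,28,29,30,31): XOR of data positions = 1⊕0⊕1⊕0⊕0⊕0⊕1⊕1⊕0⊕0⊕1⊕1⊕0⊕1⊕1 = 0
p8 (pos 8,9,10,11,12,13,14,15,24,25,26,27,28,29,30,31): XOR of data positions = 1⊕0⊕0⊕0⊕0⊕0⊕1⊕0⊕1⊕0⊕0⊕1⊕0⊕1⊕1 = 0
p16 (pos 16,17,18,19,20,21,22,23,24,25,26,27,28,29,30,31): XOR of data positions = 1⊕0⊕0⊕1⊕0⊕0⊕1⊕0⊕1⊕0⊕0⊕1⊕0⊕1⊕1 = 1
Codeword: 0100101010000011100100101001011

0100101010000011100100101001011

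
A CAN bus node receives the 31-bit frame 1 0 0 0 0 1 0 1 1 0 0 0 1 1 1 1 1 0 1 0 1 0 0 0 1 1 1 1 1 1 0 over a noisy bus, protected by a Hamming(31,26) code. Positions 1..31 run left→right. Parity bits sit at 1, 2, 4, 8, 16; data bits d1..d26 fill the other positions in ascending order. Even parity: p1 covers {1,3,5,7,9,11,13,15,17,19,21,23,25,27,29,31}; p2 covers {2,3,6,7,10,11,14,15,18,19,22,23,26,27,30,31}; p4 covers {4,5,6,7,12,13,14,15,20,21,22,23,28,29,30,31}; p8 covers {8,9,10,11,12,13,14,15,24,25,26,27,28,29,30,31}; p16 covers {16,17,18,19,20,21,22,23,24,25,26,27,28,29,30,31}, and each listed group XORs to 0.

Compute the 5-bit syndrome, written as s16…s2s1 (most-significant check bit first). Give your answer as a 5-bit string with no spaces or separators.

01010

s1 (pos 1,3,5,7,9,11,13,15,17,19,21,23,25,27,29,31): 1⊕0⊕0⊕0⊕1⊕0⊕1⊕1⊕1⊕1⊕1⊕0⊕1⊕1⊕1⊕0 = 0
s2 (pos 2,3,6,7,10,11,14,15,18,19,22,23,26,27,30,31): 0⊕0⊕1⊕0⊕0⊕0⊕1⊕1⊕0⊕1⊕0⊕0⊕1⊕1⊕1⊕0 = 1
s4 (pos 4,5,6,7,12,13,14,15,20,21,22,23,28,29,30,31): 0⊕0⊕1⊕0⊕0⊕1⊕1⊕1⊕0⊕1⊕0⊕0⊕1⊕1⊕1⊕0 = 0
s8 (pos 8,9,10,11,12,13,14,15,24,25,26,27,28,29,30,31): 1⊕1⊕0⊕0⊕0⊕1⊕1⊕1⊕0⊕1⊕1⊕1⊕1⊕1⊕1⊕0 = 1
s16 (pos 16,17,18,19,20,21,22,23,24,25,26,27,28,29,30,31): 1⊕1⊕0⊕1⊕0⊕1⊕0⊕0⊕0⊕1⊕1⊕1⊕1⊕1⊕1⊕0 = 0
Syndrome s16…s1 = 01010 → error at position 10.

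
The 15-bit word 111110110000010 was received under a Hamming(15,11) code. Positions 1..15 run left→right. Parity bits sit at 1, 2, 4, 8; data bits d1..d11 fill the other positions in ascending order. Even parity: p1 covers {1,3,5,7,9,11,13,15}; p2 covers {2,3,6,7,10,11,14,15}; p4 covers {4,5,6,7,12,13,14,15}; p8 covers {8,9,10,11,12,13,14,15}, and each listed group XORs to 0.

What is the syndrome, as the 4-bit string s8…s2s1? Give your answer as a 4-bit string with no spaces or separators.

s1 (pos 1,3,5,7,9,11,13,15): 1⊕1⊕1⊕1⊕0⊕0⊕0⊕0 = 0
s2 (pos 2,3,6,7,10,11,14,15): 1⊕1⊕0⊕1⊕0⊕0⊕1⊕0 = 0
s4 (pos 4,5,6,7,12,13,14,15): 1⊕1⊕0⊕1⊕0⊕0⊕1⊕0 = 0
s8 (pos 8,9,10,11,12,13,14,15): 1⊕0⊕0⊕0⊕0⊕0⊕1⊕0 = 0
Syndrome s8…s1 = 0000 → no error.

0000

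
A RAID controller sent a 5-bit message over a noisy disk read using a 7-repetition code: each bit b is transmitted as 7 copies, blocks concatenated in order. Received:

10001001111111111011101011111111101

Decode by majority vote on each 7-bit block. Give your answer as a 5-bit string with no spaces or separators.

Block 1 (1000100): 2 ones → 0
Block 2 (1111111): 7 ones → 1
Block 3 (1110111): 6 ones → 1
Block 4 (0101111): 5 ones → 1
Block 5 (1111101): 6 ones → 1

01111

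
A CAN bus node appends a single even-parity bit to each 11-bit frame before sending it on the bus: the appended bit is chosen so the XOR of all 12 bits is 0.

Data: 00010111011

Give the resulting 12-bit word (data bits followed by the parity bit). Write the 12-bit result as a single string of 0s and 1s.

000101110110

XOR of the 11 data bits: 0⊕0⊕0⊕1⊕0⊕1⊕1⊕1⊕0⊕1⊕1 = 0
Parity bit = 0 (so all 12 bits XOR to 0).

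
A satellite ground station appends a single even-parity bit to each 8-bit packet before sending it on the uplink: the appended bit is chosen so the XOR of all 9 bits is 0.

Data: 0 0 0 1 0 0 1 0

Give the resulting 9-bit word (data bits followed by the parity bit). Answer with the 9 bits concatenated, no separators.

XOR of the 8 data bits: 0⊕0⊕0⊕1⊕0⊕0⊕1⊕0 = 0
Parity bit = 0 (so all 9 bits XOR to 0).

000100100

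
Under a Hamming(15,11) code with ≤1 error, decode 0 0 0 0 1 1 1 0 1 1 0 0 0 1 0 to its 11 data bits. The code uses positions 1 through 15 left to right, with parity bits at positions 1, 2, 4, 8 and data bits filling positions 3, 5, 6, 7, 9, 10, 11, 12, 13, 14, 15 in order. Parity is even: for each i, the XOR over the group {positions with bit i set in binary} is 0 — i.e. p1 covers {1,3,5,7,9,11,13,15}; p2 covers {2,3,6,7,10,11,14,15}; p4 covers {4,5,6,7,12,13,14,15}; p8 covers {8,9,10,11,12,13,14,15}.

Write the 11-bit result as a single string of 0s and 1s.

01110100010

s1 (pos 1,3,5,7,9,11,13,15): 0⊕0⊕1⊕1⊕1⊕0⊕0⊕0 = 1
s2 (pos 2,3,6,7,10,11,14,15): 0⊕0⊕1⊕1⊕1⊕0⊕1⊕0 = 0
s4 (pos 4,5,6,7,12,13,14,15): 0⊕1⊕1⊕1⊕0⊕0⊕1⊕0 = 0
s8 (pos 8,9,10,11,12,13,14,15): 0⊕1⊕1⊕0⊕0⊕0⊕1⊕0 = 1
Syndrome s8…s1 = 1001 → error at position 9.
Flip position 9: 000011101100010 → 000011100100010
Read data bits from positions 3,5,6,7,9,10,11,12,13,14,15: 01110100010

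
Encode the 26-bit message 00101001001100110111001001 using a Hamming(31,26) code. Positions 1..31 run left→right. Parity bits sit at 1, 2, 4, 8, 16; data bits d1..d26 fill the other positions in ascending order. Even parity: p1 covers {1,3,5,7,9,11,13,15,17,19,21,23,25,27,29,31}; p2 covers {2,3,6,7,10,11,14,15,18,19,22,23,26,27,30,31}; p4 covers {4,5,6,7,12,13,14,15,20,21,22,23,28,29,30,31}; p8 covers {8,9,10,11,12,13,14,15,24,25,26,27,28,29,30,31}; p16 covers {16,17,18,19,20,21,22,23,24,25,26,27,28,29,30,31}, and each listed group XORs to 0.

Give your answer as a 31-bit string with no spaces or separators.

Place data at non-parity positions: p1 p2 0 p4 0 1 0 p8 1 0 0 1 0 0 1 p16 1 0 0 1 1 0 1 1 1 0 0 1 0 0 1
p1 (pos 1,3,5,7,9,11,13,15,17,19,21,23,25,27,29,31): XOR of data positions = 0⊕0⊕0⊕1⊕0⊕0⊕1⊕1⊕0⊕1⊕1⊕1⊕0⊕0⊕1 = 1
p2 (pos 2,3,6,7,10,11,14,15,18,19,22,23,26,27,30,31): XOR of data positions = 0⊕1⊕0⊕0⊕0⊕0⊕1⊕0⊕0⊕0⊕1⊕0⊕0⊕0⊕1 = 0
p4 (pos 4,5,6,7,12,13,14,15,20,21,22,23,28,29,30,31): XOR of data positions = 0⊕1⊕0⊕1⊕0⊕0⊕1⊕1⊕1⊕0⊕1⊕1⊕0⊕0⊕1 = 0
p8 (pos 8,9,10,11,12,13,14,15,24,25,26,27,28,29,30,31): XOR of data positions = 1⊕0⊕0⊕1⊕0⊕0⊕1⊕1⊕1⊕0⊕0⊕1⊕0⊕0⊕1 = 1
p16 (pos 16,17,18,19,20,21,22,23,24,25,26,27,28,29,30,31): XOR of data positions = 1⊕0⊕0⊕1⊕1⊕0⊕1⊕1⊕1⊕0⊕0⊕1⊕0⊕0⊕1 = 0
Codeword: 1000010110010010100110111001001

1000010110010010100110111001001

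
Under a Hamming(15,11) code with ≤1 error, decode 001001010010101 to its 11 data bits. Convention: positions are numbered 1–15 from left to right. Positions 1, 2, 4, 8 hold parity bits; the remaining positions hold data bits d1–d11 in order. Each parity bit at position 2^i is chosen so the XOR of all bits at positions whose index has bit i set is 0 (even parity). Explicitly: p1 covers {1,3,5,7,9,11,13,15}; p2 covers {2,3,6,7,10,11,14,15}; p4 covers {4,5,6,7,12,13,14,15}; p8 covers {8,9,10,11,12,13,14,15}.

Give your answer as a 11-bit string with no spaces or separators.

10100010101

s1 (pos 1,3,5,7,9,11,13,15): 0⊕1⊕0⊕0⊕0⊕1⊕1⊕1 = 0
s2 (pos 2,3,6,7,10,11,14,15): 0⊕1⊕1⊕0⊕0⊕1⊕0⊕1 = 0
s4 (pos 4,5,6,7,12,13,14,15): 0⊕0⊕1⊕0⊕0⊕1⊕0⊕1 = 1
s8 (pos 8,9,10,11,12,13,14,15): 1⊕0⊕0⊕1⊕0⊕1⊕0⊕1 = 0
Syndrome s8…s1 = 0100 → error at position 4.
Flip position 4: 001001010010101 → 001101010010101
Read data bits from positions 3,5,6,7,9,10,11,12,13,14,15: 10100010101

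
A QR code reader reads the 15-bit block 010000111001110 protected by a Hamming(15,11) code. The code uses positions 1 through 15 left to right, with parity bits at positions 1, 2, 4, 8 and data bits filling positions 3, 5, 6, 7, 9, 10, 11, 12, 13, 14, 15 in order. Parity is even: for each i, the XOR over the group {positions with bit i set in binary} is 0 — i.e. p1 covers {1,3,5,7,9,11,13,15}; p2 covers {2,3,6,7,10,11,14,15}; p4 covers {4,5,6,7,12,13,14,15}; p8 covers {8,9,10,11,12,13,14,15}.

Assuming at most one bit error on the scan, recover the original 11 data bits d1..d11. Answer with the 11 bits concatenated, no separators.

s1 (pos 1,3,5,7,9,11,13,15): 0⊕0⊕0⊕1⊕1⊕0⊕1⊕0 = 1
s2 (pos 2,3,6,7,10,11,14,15): 1⊕0⊕0⊕1⊕0⊕0⊕1⊕0 = 1
s4 (pos 4,5,6,7,12,13,14,15): 0⊕0⊕0⊕1⊕1⊕1⊕1⊕0 = 0
s8 (pos 8,9,10,11,12,13,14,15): 1⊕1⊕0⊕0⊕1⊕1⊕1⊕0 = 1
Syndrome s8…s1 = 1011 → error at position 11.
Flip position 11: 010000111001110 → 010000111011110
Read data bits from positions 3,5,6,7,9,10,11,12,13,14,15: 00011011110

00011011110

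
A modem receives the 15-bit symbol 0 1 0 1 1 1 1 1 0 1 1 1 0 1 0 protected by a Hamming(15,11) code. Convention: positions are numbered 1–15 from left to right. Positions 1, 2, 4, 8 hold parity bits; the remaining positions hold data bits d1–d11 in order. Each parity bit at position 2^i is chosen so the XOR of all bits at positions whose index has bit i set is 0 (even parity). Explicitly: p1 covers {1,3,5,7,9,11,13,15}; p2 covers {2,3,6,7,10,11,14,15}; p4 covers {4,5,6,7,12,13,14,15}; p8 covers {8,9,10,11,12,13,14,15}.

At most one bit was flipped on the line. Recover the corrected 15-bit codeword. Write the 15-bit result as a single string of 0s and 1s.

s1 (pos 1,3,5,7,9,11,13,15): 0⊕0⊕1⊕1⊕0⊕1⊕0⊕0 = 1
s2 (pos 2,3,6,7,10,11,14,15): 1⊕0⊕1⊕1⊕1⊕1⊕1⊕0 = 0
s4 (pos 4,5,6,7,12,13,14,15): 1⊕1⊕1⊕1⊕1⊕0⊕1⊕0 = 0
s8 (pos 8,9,10,11,12,13,14,15): 1⊕0⊕1⊕1⊕1⊕0⊕1⊕0 = 1
Syndrome s8…s1 = 1001 → error at position 9.
Flip position 9: 010111110111010 → 010111111111010

010111111111010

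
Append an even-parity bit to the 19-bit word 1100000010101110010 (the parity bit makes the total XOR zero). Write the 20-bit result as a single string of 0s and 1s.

XOR of the 19 data bits: 1⊕1⊕0⊕0⊕0⊕0⊕0⊕0⊕1⊕0⊕1⊕0⊕1⊕1⊕1⊕0⊕0⊕1⊕0 = 0
Parity bit = 0 (so all 20 bits XOR to 0).

11000000101011100100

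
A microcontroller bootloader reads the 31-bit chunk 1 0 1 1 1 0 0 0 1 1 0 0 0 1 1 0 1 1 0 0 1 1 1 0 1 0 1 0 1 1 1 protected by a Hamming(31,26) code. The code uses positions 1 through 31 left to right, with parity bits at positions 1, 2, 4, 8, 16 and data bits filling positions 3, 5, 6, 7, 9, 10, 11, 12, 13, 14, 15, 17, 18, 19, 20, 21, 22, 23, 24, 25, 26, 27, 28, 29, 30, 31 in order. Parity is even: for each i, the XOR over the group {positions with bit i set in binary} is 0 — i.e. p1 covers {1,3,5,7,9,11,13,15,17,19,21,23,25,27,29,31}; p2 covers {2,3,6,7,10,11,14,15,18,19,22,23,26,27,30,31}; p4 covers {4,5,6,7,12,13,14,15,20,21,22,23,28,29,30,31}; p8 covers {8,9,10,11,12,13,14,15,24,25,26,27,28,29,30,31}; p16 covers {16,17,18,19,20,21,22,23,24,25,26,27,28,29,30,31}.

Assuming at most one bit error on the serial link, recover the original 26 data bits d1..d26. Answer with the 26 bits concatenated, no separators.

s1 (pos 1,3,5,7,9,11,13,15,17,19,21,23,25,27,29,31): 1⊕1⊕1⊕0⊕1⊕0⊕0⊕1⊕1⊕0⊕1⊕1⊕1⊕1⊕1⊕1 = 0
s2 (pos 2,3,6,7,10,11,14,15,18,19,22,23,26,27,30,31): 0⊕1⊕0⊕0⊕1⊕0⊕1⊕1⊕1⊕0⊕1⊕1⊕0⊕1⊕1⊕1 = 0
s4 (pos 4,5,6,7,12,13,14,15,20,21,22,23,28,29,30,31): 1⊕1⊕0⊕0⊕0⊕0⊕1⊕1⊕0⊕1⊕1⊕1⊕0⊕1⊕1⊕1 = 0
s8 (pos 8,9,10,11,12,13,14,15,24,25,26,27,28,29,30,31): 0⊕1⊕1⊕0⊕0⊕0⊕1⊕1⊕0⊕1⊕0⊕1⊕0⊕1⊕1⊕1 = 1
s16 (pos 16,17,18,19,20,21,22,23,24,25,26,27,28,29,30,31): 0⊕1⊕1⊕0⊕0⊕1⊕1⊕1⊕0⊕1⊕0⊕1⊕0⊕1⊕1⊕1 = 0
Syndrome s16…s1 = 01000 → error at position 8.
Flip position 8: 1011100011000110110011101010111 → 1011100111000110110011101010111
Read data bits from positions 3,5,6,7,9,10,11,12,13,14,15,17,18,19,20,21,22,23,24,25,26,27,28,29,30,31: 11001100011110011101010111

11001100011110011101010111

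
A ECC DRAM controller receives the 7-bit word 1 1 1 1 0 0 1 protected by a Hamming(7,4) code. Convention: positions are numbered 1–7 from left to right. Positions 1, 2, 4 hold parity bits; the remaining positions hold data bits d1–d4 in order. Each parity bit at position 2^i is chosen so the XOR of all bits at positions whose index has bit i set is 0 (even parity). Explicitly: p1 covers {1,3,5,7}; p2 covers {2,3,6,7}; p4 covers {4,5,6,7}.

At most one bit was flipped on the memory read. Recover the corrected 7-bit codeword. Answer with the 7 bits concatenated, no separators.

s1 (pos 1,3,5,7): 1⊕1⊕0⊕1 = 1
s2 (pos 2,3,6,7): 1⊕1⊕0⊕1 = 1
s4 (pos 4,5,6,7): 1⊕0⊕0⊕1 = 0
Syndrome s4…s1 = 011 → error at position 3.
Flip position 3: 1111001 → 1101001

1101001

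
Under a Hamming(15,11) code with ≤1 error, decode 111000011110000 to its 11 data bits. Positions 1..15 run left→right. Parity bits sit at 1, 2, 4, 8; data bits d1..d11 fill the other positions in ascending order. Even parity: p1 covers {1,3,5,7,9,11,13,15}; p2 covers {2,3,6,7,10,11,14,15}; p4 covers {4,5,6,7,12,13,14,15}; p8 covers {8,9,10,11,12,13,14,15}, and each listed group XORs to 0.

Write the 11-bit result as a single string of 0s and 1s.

s1 (pos 1,3,5,7,9,11,13,15): 1⊕1⊕0⊕0⊕1⊕1⊕0⊕0 = 0
s2 (pos 2,3,6,7,10,11,14,15): 1⊕1⊕0⊕0⊕1⊕1⊕0⊕0 = 0
s4 (pos 4,5,6,7,12,13,14,15): 0⊕0⊕0⊕0⊕0⊕0⊕0⊕0 = 0
s8 (pos 8,9,10,11,12,13,14,15): 1⊕1⊕1⊕1⊕0⊕0⊕0⊕0 = 0
Syndrome s8…s1 = 0000 → no error.
Read data bits from positions 3,5,6,7,9,10,11,12,13,14,15: 10001110000

10001110000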